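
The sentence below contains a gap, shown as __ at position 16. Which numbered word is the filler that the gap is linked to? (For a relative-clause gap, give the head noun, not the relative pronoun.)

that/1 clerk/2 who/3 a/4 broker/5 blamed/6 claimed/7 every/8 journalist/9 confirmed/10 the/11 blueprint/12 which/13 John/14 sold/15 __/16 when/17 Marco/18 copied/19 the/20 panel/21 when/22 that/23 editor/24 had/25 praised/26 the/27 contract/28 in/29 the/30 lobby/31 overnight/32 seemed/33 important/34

12

The gap at 16 is the object of "sold", inside a relative clause.
The relative pronoun is "which" (word 13); it is bound by the head noun immediately before it.
Its filler is the head noun "blueprint", at word 12.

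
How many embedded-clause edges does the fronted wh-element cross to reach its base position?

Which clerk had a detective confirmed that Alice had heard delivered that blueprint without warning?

2

"which clerk" is extracted from the subject of "delivered".
Boundaries crossed, outermost first: [that], [Ø] — 2 in total.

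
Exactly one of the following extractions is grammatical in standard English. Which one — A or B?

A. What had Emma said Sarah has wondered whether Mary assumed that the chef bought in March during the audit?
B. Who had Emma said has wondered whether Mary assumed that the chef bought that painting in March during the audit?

B

In A, the wh-phrase is extracted from inside a wh-island (introduced by "whether"), which blocks movement.
In B, the extraction path crosses only that-complement boundaries, which are transparent.
So B is grammatical.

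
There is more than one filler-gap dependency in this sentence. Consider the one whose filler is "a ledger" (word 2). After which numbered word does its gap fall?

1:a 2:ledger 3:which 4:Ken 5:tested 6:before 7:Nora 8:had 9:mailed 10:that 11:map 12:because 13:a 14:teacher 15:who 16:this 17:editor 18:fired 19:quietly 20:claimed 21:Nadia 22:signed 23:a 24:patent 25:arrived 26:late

5

The displaced element is "a ledger" (word 2).
It functions as the direct object of "tested", so the gap sits immediately after word 5 ("tested").
Base order: Ken tested a ledger before Nora had mailed that map because a teacher who this editor fired quietly claimed Nadia signed a patent.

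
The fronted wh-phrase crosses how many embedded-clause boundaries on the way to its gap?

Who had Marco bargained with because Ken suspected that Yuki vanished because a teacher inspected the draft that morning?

0

"who" originates inside the matrix clause — no clause boundary is crossed.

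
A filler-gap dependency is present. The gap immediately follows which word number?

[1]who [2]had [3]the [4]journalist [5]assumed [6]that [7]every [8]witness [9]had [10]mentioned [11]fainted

10

The displaced element is "who" (word 1).
It is linked across 2 clause boundaries (that → Ø).
It functions as the subject of "fainted", so the gap sits immediately after word 10 ("mentioned").
Base order: The journalist had assumed that every witness had mentioned who fainted.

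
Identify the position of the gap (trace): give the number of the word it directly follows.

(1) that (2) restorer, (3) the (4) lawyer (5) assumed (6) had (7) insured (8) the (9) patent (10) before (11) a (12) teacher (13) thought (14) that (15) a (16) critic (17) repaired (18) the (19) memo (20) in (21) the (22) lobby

The displaced element is "that restorer" (word 2).
It is linked across 1 clause boundary (Ø).
It functions as the subject of "insured", so the gap sits immediately after word 5 ("assumed").
Base order: The lawyer assumed that restorer had insured the patent before a teacher thought that a critic repaired the memo in the lobby.

5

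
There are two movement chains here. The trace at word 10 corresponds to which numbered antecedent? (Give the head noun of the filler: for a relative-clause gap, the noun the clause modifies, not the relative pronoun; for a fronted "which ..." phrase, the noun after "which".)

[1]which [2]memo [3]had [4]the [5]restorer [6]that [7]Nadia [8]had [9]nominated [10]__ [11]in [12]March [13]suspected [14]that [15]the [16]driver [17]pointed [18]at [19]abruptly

The marked gap is inside the relative clause, the direct object of "nominated".
Its filler is the head noun "restorer" (via "that"), at word 5.
(The other dependency links word 2 to a gap after word 18.)

5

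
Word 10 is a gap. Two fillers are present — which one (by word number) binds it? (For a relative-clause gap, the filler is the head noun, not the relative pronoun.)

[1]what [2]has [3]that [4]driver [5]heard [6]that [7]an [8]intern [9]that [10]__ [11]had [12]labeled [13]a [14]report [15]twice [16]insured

The marked gap is inside the relative clause, the subject of "labeled".
Its filler is the head noun "intern" (via "that"), at word 8.
(The other dependency links word 1 to a gap after word 16.)

8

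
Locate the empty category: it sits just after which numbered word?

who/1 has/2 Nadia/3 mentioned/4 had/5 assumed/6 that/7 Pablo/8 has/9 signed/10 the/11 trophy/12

The displaced element is "who" (word 1).
It is linked across 1 clause boundary (Ø).
It functions as the subject of "assumed", so the gap sits immediately after word 4 ("mentioned").
Base order: Nadia has mentioned that who had assumed that Pablo has signed the trophy.

4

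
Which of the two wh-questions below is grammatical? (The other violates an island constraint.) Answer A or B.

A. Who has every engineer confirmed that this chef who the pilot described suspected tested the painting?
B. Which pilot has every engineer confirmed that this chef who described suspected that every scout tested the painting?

A

In B, the wh-phrase is extracted from inside a complex-NP island (relative clause) (introduced by "who"), which blocks movement.
In A, the extraction path crosses only that-complement boundaries, which are transparent.
So A is grammatical.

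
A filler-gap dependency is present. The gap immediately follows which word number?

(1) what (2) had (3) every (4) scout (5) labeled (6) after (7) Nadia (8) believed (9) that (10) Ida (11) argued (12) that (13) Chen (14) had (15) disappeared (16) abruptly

The displaced element is "what" (word 1).
It functions as the direct object of "labeled", so the gap sits immediately after word 5 ("labeled").
Base order: Every scout had labeled what after Nadia believed that Ida argued that Chen had disappeared abruptly.

5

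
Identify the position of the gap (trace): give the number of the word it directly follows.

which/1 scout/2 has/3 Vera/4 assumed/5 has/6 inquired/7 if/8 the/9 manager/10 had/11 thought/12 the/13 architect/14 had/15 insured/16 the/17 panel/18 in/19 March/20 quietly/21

The displaced element is "which scout" (word 2).
It is linked across 1 clause boundary (Ø).
It functions as the subject of "inquired", so the gap sits immediately after word 5 ("assumed").
Base order: Vera has assumed which scout has inquired if the manager had thought the architect had insured the panel in March quietly.

5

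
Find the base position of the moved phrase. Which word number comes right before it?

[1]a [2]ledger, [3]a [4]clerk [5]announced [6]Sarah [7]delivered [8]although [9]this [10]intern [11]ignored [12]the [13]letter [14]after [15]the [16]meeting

7

The displaced element is "a ledger" (word 2).
It is linked across 1 clause boundary (Ø).
It functions as the direct object of "delivered", so the gap sits immediately after word 7 ("delivered").
Base order: A clerk announced Sarah delivered a ledger although this intern ignored the letter after the meeting.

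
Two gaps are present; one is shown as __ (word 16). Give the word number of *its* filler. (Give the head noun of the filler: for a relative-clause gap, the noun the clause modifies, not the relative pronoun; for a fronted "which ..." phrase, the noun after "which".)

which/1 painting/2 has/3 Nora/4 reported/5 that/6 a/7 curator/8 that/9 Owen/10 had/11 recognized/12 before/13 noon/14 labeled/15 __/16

2

The marked gap is the direct object of "labeled".
Its filler is the fronted wh-phrase "which painting", at word 2.
(The other dependency links word 8 to a gap after word 12.)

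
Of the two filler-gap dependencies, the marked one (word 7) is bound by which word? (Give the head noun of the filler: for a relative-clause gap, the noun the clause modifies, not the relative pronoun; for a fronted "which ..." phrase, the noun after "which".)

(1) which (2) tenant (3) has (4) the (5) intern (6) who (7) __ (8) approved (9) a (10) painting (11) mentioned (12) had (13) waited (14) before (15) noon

The marked gap is inside the relative clause, the subject of "approved".
Its filler is the head noun "intern" (via "who"), at word 5.
(The other dependency links word 2 to a gap after word 11.)

5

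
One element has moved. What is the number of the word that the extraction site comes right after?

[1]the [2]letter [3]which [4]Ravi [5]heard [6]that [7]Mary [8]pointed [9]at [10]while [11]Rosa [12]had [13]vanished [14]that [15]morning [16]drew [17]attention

9

The displaced element is "the letter" (word 2).
It is linked across 1 clause boundary (that).
It functions as the object of the preposition "at" of "pointed", so the gap sits immediately after word 9 ("at").
Base order: Ravi heard that Mary pointed at the letter while Rosa had vanished that morning.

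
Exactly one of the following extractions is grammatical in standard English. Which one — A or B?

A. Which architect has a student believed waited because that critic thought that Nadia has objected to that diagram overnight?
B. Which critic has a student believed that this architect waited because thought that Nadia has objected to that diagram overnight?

In B, the wh-phrase is extracted from inside an adjunct island (introduced by "because"), which blocks movement.
In A, the extraction path crosses only that-complement boundaries, which are transparent.
So A is grammatical.

A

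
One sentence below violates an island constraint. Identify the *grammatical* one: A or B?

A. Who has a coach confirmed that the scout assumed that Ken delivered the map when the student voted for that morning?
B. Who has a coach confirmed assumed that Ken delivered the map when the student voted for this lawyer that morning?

B

In A, the wh-phrase is extracted from inside an adjunct island (introduced by "when"), which blocks movement.
In B, the extraction path crosses only that-complement boundaries, which are transparent.
So B is grammatical.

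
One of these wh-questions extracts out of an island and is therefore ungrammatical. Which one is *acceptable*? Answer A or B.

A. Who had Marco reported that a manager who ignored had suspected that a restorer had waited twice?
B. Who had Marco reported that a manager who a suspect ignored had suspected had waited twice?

B

In A, the wh-phrase is extracted from inside a complex-NP island (relative clause) (introduced by "who"), which blocks movement.
In B, the extraction path crosses only that-complement boundaries, which are transparent.
So B is grammatical.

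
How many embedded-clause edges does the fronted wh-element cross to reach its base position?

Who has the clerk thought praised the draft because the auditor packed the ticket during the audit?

1

"who" is extracted from the subject of "praised".
Boundaries crossed, outermost first: [Ø] — 1 in total.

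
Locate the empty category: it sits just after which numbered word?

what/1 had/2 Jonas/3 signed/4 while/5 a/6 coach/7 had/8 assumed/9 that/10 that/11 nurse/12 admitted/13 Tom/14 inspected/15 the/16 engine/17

4

The displaced element is "what" (word 1).
It functions as the direct object of "signed", so the gap sits immediately after word 4 ("signed").
Base order: Jonas had signed what while a coach had assumed that that nurse admitted Tom inspected the engine.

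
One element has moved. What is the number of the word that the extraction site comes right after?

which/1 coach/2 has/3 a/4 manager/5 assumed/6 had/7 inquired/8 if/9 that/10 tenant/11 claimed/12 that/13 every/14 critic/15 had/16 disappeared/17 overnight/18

The displaced element is "which coach" (word 2).
It is linked across 1 clause boundary (Ø).
It functions as the subject of "inquired", so the gap sits immediately after word 6 ("assumed").
Base order: A manager has assumed that which coach had inquired if that tenant claimed that every critic had disappeared overnight.

6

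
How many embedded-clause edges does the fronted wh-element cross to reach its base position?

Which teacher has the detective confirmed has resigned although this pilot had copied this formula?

"which teacher" is extracted from the subject of "resigned".
Boundaries crossed, outermost first: [Ø] — 1 in total.

1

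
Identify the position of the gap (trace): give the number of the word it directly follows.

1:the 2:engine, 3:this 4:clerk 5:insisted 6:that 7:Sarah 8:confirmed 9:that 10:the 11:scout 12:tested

The displaced element is "the engine" (word 2).
It is linked across 2 clause boundaries (that → that).
It functions as the direct object of "tested", so the gap sits immediately after word 12 ("tested").
Base order: This clerk insisted that Sarah confirmed that the scout tested the engine.

12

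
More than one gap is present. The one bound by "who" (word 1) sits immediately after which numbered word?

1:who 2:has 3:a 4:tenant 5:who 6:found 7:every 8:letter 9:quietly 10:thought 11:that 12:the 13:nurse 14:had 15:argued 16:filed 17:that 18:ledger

15

The displaced element is "who" (word 1).
It is linked across 2 clause boundaries (that → Ø).
It functions as the subject of "filed", so the gap sits immediately after word 15 ("argued").
Base order: A tenant who found every letter quietly has thought that the nurse had argued that who filed that ledger.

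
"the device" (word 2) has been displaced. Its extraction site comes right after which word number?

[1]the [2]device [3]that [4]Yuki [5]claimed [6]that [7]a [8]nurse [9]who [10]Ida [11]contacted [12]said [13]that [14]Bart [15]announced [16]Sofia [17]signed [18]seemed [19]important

17

The displaced element is "the device" (word 2).
It is linked across 3 clause boundaries (that → that → Ø).
It functions as the direct object of "signed", so the gap sits immediately after word 17 ("signed").
Base order: Yuki claimed that a nurse who Ida contacted said that Bart announced Sofia signed the device.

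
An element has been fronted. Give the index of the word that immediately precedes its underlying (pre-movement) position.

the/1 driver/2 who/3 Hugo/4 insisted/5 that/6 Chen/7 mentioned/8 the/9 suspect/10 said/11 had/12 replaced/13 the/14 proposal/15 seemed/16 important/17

The displaced element is "the driver" (word 2).
It is linked across 3 clause boundaries (that → Ø → Ø).
It functions as the subject of "replaced", so the gap sits immediately after word 11 ("said").
Base order: Hugo insisted that Chen mentioned the suspect said that the driver had replaced the proposal.

11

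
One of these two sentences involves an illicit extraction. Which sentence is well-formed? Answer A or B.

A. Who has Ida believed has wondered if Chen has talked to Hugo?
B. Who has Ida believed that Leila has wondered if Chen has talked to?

In B, the wh-phrase is extracted from inside a wh-island (introduced by "if"), which blocks movement.
In A, the extraction path crosses only that-complement boundaries, which are transparent.
So A is grammatical.

A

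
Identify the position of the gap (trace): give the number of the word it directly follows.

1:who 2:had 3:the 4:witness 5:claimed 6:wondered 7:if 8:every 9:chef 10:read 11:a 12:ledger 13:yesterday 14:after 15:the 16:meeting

5

The displaced element is "who" (word 1).
It is linked across 1 clause boundary (Ø).
It functions as the subject of "wondered", so the gap sits immediately after word 5 ("claimed").
Base order: The witness had claimed who wondered if every chef read a ledger yesterday after the meeting.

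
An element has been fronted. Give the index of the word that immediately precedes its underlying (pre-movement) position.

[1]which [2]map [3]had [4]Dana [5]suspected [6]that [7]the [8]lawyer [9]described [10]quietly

The displaced element is "which map" (word 2).
It is linked across 1 clause boundary (that).
It functions as the direct object of "described", so the gap sits immediately after word 9 ("described").
Base order: Dana had suspected that the lawyer described which map quietly.

9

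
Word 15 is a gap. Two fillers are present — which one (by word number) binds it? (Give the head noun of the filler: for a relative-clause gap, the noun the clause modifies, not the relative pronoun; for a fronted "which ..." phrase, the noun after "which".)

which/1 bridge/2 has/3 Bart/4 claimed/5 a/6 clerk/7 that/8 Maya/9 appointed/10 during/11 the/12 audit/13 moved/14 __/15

The marked gap is the direct object of "moved".
Its filler is the fronted wh-phrase "which bridge", at word 2.
(The other dependency links word 7 to a gap after word 10.)

2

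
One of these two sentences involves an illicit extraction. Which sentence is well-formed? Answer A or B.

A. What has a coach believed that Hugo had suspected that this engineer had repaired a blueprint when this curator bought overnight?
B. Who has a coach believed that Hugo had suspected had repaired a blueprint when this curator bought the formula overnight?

B

In A, the wh-phrase is extracted from inside an adjunct island (introduced by "when"), which blocks movement.
In B, the extraction path crosses only that-complement boundaries, which are transparent.
So B is grammatical.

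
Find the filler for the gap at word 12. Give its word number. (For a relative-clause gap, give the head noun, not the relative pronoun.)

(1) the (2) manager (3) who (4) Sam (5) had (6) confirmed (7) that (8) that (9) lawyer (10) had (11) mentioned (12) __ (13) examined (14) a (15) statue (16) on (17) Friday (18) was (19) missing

2

The gap at 12 is the subject of "examined", inside a relative clause.
The relative pronoun is "who" (word 3); it is bound by the head noun immediately before it.
Its filler is the head noun "manager", at word 2.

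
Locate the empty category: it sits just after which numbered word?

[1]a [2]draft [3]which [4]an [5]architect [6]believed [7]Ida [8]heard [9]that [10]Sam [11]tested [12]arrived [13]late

The displaced element is "a draft" (word 2).
It is linked across 2 clause boundaries (Ø → that).
It functions as the direct object of "tested", so the gap sits immediately after word 11 ("tested").
Base order: An architect believed Ida heard that Sam tested a draft.

11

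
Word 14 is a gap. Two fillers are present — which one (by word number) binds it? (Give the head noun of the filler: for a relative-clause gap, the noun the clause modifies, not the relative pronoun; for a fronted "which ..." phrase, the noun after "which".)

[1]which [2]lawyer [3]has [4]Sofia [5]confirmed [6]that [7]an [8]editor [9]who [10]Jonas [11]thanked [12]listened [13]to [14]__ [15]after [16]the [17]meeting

2

The marked gap is the object of the preposition "to" of "listened".
Its filler is the fronted wh-phrase "which lawyer", at word 2.
(The other dependency links word 8 to a gap after word 11.)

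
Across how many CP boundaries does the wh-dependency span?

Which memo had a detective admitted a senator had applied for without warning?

1

"which memo" is extracted from the PP object of "applied".
Boundaries crossed, outermost first: [Ø] — 1 in total.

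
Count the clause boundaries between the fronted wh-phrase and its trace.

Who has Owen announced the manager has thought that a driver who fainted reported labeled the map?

"who" is extracted from the subject of "labeled".
Boundaries crossed, outermost first: [Ø], [that], [Ø] — 3 in total.

3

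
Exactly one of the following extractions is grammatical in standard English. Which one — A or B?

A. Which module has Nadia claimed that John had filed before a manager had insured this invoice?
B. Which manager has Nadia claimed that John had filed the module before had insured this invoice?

In B, the wh-phrase is extracted from inside an adjunct island (introduced by "before"), which blocks movement.
In A, the extraction path crosses only that-complement boundaries, which are transparent.
So A is grammatical.

A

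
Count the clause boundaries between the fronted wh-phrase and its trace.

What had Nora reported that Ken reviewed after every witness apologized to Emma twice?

"what" is extracted from the object of "reviewed".
Boundaries crossed, outermost first: [that] — 1 in total.

1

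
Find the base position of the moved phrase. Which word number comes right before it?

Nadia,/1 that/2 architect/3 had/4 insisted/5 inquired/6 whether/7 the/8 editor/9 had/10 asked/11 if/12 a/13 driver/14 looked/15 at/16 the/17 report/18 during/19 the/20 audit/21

The displaced element is "Nadia" (word 1).
It is linked across 1 clause boundary (Ø).
It functions as the subject of "inquired", so the gap sits immediately after word 5 ("insisted").
Base order: That architect had insisted that Nadia inquired whether the editor had asked if a driver looked at the report during the audit.

5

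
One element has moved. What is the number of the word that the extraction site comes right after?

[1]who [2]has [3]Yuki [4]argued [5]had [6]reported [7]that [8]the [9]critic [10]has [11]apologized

4

The displaced element is "who" (word 1).
It is linked across 1 clause boundary (Ø).
It functions as the subject of "reported", so the gap sits immediately after word 4 ("argued").
Base order: Yuki has argued that who had reported that the critic has apologized.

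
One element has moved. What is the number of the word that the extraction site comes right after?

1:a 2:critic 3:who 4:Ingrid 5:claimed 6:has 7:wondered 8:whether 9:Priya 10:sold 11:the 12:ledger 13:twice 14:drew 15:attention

The displaced element is "a critic" (word 2).
It is linked across 1 clause boundary (Ø).
It functions as the subject of "wondered", so the gap sits immediately after word 5 ("claimed").
Base order: Ingrid claimed that a critic has wondered whether Priya sold the ledger twice.

5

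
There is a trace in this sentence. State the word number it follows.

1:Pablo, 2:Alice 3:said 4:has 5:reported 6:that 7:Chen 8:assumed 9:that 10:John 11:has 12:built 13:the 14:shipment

3

The displaced element is "Pablo" (word 1).
It is linked across 1 clause boundary (Ø).
It functions as the subject of "reported", so the gap sits immediately after word 3 ("said").
Base order: Alice said that Pablo has reported that Chen assumed that John has built the shipment.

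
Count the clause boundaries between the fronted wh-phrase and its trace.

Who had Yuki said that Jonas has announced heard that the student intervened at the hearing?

"who" is extracted from the subject of "heard".
Boundaries crossed, outermost first: [that], [Ø] — 2 in total.

2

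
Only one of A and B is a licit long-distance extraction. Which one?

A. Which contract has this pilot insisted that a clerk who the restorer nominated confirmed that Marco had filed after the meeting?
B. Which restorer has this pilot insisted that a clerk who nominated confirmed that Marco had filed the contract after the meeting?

A

In B, the wh-phrase is extracted from inside a complex-NP island (relative clause) (introduced by "who"), which blocks movement.
In A, the extraction path crosses only that-complement boundaries, which are transparent.
So A is grammatical.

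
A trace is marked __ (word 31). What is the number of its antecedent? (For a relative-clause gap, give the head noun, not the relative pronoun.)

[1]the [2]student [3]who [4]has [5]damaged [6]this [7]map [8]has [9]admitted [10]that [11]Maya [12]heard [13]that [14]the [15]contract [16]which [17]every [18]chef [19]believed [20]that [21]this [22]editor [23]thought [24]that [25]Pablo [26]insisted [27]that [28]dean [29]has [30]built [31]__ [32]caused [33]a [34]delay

The gap at 31 is the object of "built", inside a relative clause.
The relative pronoun is "which" (word 16); it is bound by the head noun immediately before it.
Its filler is the head noun "contract", at word 15.

15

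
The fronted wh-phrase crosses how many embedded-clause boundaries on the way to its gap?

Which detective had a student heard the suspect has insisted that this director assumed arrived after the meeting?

3

"which detective" is extracted from the subject of "arrived".
Boundaries crossed, outermost first: [Ø], [that], [Ø] — 3 in total.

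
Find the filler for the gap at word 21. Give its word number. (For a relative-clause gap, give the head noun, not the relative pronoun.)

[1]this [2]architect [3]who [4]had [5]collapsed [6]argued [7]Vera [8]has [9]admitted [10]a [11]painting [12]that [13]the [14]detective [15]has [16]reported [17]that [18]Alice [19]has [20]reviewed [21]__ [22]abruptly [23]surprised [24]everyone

11

The gap at 21 is the object of "reviewed", inside a relative clause.
The relative pronoun is "that" (word 12); it is bound by the head noun immediately before it.
Its filler is the head noun "painting", at word 11.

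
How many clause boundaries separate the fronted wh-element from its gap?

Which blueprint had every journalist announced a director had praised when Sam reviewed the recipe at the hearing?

1

"which blueprint" is extracted from the object of "praised".
Boundaries crossed, outermost first: [Ø] — 1 in total.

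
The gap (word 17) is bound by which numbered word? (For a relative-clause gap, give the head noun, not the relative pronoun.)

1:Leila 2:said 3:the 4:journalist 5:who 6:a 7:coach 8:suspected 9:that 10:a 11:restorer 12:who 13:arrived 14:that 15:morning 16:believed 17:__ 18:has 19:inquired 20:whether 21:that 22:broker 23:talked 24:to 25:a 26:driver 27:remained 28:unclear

4

The gap at 17 is the subject of "inquired", inside a relative clause.
The relative pronoun is "who" (word 5); it is bound by the head noun immediately before it.
Its filler is the head noun "journalist", at word 4.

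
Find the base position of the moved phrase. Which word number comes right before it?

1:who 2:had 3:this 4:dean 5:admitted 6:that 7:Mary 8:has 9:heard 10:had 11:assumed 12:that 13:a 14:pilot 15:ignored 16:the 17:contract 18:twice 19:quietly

The displaced element is "who" (word 1).
It is linked across 2 clause boundaries (that → Ø).
It functions as the subject of "assumed", so the gap sits immediately after word 9 ("heard").
Base order: This dean had admitted that Mary has heard that who had assumed that a pilot ignored the contract twice quietly.

9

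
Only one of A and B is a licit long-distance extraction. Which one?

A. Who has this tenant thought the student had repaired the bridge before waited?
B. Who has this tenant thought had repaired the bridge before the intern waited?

B

In A, the wh-phrase is extracted from inside an adjunct island (introduced by "before"), which blocks movement.
In B, the extraction path crosses only that-complement boundaries, which are transparent.
So B is grammatical.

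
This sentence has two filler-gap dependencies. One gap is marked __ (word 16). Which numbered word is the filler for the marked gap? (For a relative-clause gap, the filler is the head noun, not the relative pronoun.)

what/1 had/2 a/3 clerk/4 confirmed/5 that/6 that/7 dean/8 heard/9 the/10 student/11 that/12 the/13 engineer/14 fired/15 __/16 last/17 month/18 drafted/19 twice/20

11

The marked gap is inside the relative clause, the direct object of "fired".
Its filler is the head noun "student" (via "that"), at word 11.
(The other dependency links word 1 to a gap after word 19.)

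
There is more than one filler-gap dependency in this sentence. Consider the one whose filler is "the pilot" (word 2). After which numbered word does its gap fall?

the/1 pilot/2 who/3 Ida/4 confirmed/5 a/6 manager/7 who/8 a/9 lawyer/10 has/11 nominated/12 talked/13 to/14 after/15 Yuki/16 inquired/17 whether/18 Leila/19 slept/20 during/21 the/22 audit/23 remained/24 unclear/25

14

The displaced element is "the pilot" (word 2).
It is linked across 1 clause boundary (Ø).
It functions as the object of the preposition "to" of "talked", so the gap sits immediately after word 14 ("to").
Base order: Ida confirmed a manager who a lawyer has nominated talked to the pilot after Yuki inquired whether Leila slept during the audit.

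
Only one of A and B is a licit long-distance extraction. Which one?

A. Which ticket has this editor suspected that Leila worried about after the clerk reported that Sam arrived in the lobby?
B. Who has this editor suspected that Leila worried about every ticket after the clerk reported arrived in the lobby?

In B, the wh-phrase is extracted from inside an adjunct island (introduced by "after"), which blocks movement.
In A, the extraction path crosses only that-complement boundaries, which are transparent.
So A is grammatical.

A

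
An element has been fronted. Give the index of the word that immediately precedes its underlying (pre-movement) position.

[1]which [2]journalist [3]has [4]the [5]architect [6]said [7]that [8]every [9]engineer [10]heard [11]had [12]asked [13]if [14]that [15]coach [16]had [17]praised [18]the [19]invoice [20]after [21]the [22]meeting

10

The displaced element is "which journalist" (word 2).
It is linked across 2 clause boundaries (that → Ø).
It functions as the subject of "asked", so the gap sits immediately after word 10 ("heard").
Base order: The architect has said that every engineer heard that which journalist had asked if that coach had praised the invoice after the meeting.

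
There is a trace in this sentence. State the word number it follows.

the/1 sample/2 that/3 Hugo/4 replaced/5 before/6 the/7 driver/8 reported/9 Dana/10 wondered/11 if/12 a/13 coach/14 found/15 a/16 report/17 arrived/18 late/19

The displaced element is "the sample" (word 2).
It functions as the direct object of "replaced", so the gap sits immediately after word 5 ("replaced").
Base order: Hugo replaced the sample before the driver reported Dana wondered if a coach found a report.

5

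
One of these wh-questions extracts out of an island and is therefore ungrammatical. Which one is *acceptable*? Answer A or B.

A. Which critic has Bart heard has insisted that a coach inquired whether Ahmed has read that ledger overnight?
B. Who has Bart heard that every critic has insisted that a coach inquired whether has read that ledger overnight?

A

In B, the wh-phrase is extracted from inside a wh-island (introduced by "whether"), which blocks movement.
In A, the extraction path crosses only that-complement boundaries, which are transparent.
So A is grammatical.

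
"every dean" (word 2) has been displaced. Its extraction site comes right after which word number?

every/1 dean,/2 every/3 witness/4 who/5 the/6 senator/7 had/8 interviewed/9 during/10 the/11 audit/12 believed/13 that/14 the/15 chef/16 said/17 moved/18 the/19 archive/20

The displaced element is "every dean" (word 2).
It is linked across 2 clause boundaries (that → Ø).
It functions as the subject of "moved", so the gap sits immediately after word 17 ("said").
Base order: Every witness who the senator had interviewed during the audit believed that the chef said that every dean moved the archive.

17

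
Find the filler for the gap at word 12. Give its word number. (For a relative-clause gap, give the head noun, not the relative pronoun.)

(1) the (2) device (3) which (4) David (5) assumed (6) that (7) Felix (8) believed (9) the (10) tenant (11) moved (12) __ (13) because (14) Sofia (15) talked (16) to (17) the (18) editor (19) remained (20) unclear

2

The gap at 12 is the object of "moved", inside a relative clause.
The relative pronoun is "which" (word 3); it is bound by the head noun immediately before it.
Its filler is the head noun "device", at word 2.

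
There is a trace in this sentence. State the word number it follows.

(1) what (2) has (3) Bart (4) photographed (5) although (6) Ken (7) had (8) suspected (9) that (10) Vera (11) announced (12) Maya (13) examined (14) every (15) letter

4

The displaced element is "what" (word 1).
It functions as the direct object of "photographed", so the gap sits immediately after word 4 ("photographed").
Base order: Bart has photographed what although Ken had suspected that Vera announced Maya examined every letter.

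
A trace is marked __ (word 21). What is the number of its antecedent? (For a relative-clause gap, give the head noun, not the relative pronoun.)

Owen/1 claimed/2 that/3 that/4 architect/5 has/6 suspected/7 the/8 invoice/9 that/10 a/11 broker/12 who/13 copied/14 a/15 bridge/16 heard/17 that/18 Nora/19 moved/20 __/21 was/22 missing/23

9

The gap at 21 is the object of "moved", inside a relative clause.
The relative pronoun is "that" (word 10); it is bound by the head noun immediately before it.
Its filler is the head noun "invoice", at word 9.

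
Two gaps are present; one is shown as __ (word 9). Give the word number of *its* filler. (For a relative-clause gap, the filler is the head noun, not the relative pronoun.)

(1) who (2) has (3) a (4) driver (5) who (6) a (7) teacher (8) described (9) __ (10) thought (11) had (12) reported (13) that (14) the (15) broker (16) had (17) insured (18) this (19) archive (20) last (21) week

The marked gap is inside the relative clause, the direct object of "described".
Its filler is the head noun "driver" (via "who"), at word 4.
(The other dependency links word 1 to a gap after word 10.)

4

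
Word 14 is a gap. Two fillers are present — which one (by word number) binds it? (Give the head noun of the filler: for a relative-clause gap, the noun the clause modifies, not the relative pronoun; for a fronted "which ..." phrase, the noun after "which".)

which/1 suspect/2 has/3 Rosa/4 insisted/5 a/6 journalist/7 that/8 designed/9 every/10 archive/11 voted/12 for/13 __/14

The marked gap is the object of the preposition "for" of "voted".
Its filler is the fronted wh-phrase "which suspect", at word 2.
(The other dependency links word 7 to a gap after word 8.)

2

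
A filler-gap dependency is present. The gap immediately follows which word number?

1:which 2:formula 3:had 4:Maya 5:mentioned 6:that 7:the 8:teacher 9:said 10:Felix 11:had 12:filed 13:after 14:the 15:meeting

12

The displaced element is "which formula" (word 2).
It is linked across 2 clause boundaries (that → Ø).
It functions as the direct object of "filed", so the gap sits immediately after word 12 ("filed").
Base order: Maya had mentioned that the teacher said Felix had filed which formula after the meeting.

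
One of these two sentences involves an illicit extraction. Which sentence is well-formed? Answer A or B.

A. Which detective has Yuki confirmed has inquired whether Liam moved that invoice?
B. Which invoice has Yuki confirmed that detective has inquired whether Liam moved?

In B, the wh-phrase is extracted from inside a wh-island (introduced by "whether"), which blocks movement.
In A, the extraction path crosses only that-complement boundaries, which are transparent.
So A is grammatical.

A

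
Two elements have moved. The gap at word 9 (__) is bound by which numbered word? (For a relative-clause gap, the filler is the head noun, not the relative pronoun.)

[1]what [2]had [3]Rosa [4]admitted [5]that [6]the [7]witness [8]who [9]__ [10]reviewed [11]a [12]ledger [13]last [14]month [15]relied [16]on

7

The marked gap is inside the relative clause, the subject of "reviewed".
Its filler is the head noun "witness" (via "who"), at word 7.
(The other dependency links word 1 to a gap after word 16.)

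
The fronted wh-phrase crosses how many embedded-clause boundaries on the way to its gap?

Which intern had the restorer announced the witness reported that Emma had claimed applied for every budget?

3

"which intern" is extracted from the subject of "applied".
Boundaries crossed, outermost first: [Ø], [that], [Ø] — 3 in total.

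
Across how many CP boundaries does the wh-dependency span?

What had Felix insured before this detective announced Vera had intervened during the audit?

"what" originates inside the matrix clause — no clause boundary is crossed.

0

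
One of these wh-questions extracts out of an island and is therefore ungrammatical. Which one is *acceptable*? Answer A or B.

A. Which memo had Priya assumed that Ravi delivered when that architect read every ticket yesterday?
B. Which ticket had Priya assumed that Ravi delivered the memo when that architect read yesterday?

In B, the wh-phrase is extracted from inside an adjunct island (introduced by "when"), which blocks movement.
In A, the extraction path crosses only that-complement boundaries, which are transparent.
So A is grammatical.

A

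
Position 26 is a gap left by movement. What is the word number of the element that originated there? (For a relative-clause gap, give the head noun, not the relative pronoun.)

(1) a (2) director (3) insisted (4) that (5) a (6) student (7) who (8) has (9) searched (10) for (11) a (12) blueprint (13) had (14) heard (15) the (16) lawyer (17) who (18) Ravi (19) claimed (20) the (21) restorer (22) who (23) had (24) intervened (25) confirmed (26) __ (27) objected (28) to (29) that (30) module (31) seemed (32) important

16

The gap at 26 is the subject of "objected", inside a relative clause.
The relative pronoun is "who" (word 17); it is bound by the head noun immediately before it.
Its filler is the head noun "lawyer", at word 16.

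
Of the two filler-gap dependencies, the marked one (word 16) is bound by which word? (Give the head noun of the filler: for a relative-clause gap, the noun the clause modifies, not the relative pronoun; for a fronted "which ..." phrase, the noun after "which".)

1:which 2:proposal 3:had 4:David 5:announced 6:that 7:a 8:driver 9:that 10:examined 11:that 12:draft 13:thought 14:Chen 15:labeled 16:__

2

The marked gap is the direct object of "labeled".
Its filler is the fronted wh-phrase "which proposal", at word 2.
(The other dependency links word 8 to a gap after word 9.)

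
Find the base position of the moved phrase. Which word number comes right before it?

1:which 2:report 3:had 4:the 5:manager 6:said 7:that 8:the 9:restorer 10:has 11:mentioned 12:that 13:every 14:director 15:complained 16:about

The displaced element is "which report" (word 2).
It is linked across 2 clause boundaries (that → that).
It functions as the object of the preposition "about" of "complained", so the gap sits immediately after word 16 ("about").
Base order: The manager had said that the restorer has mentioned that every director complained about which report.

16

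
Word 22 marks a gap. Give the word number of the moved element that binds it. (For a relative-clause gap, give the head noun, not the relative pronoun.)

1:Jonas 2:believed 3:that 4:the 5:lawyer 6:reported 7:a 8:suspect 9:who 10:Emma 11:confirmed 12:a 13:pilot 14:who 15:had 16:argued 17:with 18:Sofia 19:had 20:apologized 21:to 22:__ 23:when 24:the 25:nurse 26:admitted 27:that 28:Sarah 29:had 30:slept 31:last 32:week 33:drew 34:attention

The gap at 22 is the prepositional object of "apologized", inside a relative clause.
The relative pronoun is "who" (word 9); it is bound by the head noun immediately before it.
Its filler is the head noun "suspect", at word 8.

8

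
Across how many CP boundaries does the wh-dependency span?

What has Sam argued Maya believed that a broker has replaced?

"what" is extracted from the object of "replaced".
Boundaries crossed, outermost first: [Ø], [that] — 2 in total.

2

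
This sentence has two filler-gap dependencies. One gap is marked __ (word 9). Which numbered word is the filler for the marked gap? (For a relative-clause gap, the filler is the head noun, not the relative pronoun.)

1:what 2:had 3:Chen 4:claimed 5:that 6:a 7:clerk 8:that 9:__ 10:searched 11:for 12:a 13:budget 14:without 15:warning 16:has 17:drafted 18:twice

The marked gap is inside the relative clause, the subject of "searched".
Its filler is the head noun "clerk" (via "that"), at word 7.
(The other dependency links word 1 to a gap after word 17.)

7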